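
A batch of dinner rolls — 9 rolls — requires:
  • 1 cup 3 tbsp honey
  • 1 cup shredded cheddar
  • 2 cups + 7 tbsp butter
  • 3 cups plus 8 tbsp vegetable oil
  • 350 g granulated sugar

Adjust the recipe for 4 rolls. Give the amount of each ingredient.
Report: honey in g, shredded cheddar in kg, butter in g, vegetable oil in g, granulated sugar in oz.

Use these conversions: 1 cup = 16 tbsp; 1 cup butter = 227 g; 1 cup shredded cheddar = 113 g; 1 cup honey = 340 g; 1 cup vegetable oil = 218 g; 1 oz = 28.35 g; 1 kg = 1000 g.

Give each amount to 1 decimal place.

honey: 179.4 g; shredded cheddar: 0.1 kg; butter: 245.9 g; vegetable oil: 339.1 g; granulated sugar: 5.5 oz

Scaling factor: 4/9.
honey: (1 cup + 3 tbsp = 1.1875 cup) × 4/9 × 340 g/cup ≈ 179.4 g
shredded cheddar: 1 cup × 4/9 × 113 g/cup ÷ 1000 g/kg ≈ 0.1 kg
butter: (2 cup + 7 tbsp = 2.4375 cup) × 4/9 × 227 g/cup ≈ 245.9 g
vegetable oil: (3 cup + 8 tbsp = 3.5 cup) × 4/9 × 218 g/cup ≈ 339.1 g
granulated sugar: 350 g × 4/9 ÷ 28.35 g/oz ≈ 5.5 oz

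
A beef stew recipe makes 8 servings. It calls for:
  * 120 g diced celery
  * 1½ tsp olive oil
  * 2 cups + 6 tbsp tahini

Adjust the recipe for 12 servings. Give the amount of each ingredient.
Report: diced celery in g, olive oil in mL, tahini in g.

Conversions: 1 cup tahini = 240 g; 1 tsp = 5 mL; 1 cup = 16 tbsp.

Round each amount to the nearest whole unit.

Scaling factor: 12/8 = 3/2 = 1.5.
diced celery: 120 g × 3/2 = 180 g
olive oil: 1.5 tsp × 3/2 × 5 mL/tsp ≈ 11 mL
tahini: (2 cup + 6 tbsp = 2.375 cup) × 3/2 × 240 g/cup = 855 g

diced celery: 180 g; olive oil: 11 mL; tahini: 855 g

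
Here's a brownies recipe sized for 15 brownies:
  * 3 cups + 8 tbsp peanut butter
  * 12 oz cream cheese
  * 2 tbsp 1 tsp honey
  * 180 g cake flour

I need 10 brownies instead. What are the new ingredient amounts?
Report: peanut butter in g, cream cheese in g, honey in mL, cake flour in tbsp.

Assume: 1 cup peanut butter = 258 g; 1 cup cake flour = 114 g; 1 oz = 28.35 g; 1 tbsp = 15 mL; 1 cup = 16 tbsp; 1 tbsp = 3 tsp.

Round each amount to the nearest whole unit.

Scaling factor: 10/15 = 2/3.
peanut butter: (3 cup + 8 tbsp = 3.5 cup) × 2/3 × 258 g/cup = 602 g
cream cheese: 12 oz × 2/3 × 28.35 g/oz ≈ 227 g
honey: (2 tbsp + 1 tsp = 7/3 tbsp) × 2/3 × 15 mL/tbsp ≈ 23 mL
cake flour: 180 g × 2/3 ÷ 114 g/cup × 16 tbsp/cup ≈ 17 tbsp

peanut butter: 602 g; cream cheese: 227 g; honey: 23 mL; cake flour: 17 tbsp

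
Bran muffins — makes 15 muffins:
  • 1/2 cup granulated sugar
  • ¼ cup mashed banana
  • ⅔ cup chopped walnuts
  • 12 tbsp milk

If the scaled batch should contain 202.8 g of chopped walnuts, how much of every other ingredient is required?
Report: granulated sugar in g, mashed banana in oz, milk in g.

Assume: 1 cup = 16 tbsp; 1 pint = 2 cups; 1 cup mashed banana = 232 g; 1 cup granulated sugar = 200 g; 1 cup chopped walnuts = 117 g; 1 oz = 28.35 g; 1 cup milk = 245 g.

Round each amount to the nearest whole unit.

granulated sugar: 260 g; mashed banana: 5 oz; milk: 478 g

The original recipe has 78 g of chopped walnuts, so the scaling factor is 202.8 ÷ 78 = 13/5 = 2.6.
granulated sugar: 0.5 cup × 13/5 × 200 g/cup = 260 g
mashed banana: 0.25 cup × 13/5 × 232 g/cup ÷ 28.35 g/oz ≈ 5 oz
milk: 12 tbsp × 13/5 ÷ 16 tbsp/cup × 245 g/cup ≈ 478 g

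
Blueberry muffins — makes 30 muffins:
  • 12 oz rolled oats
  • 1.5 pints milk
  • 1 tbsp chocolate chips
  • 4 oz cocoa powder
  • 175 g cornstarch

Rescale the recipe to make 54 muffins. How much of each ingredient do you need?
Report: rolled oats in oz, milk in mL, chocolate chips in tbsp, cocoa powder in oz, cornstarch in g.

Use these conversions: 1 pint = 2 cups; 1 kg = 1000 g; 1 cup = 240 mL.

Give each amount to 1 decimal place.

rolled oats: 21.6 oz; milk: 1296.0 mL; chocolate chips: 1.8 tbsp; cocoa powder: 7.2 oz; cornstarch: 315.0 g

Scaling factor: 54/30 = 9/5 = 1.8.
rolled oats: 12 oz × 9/5 = 21.6 oz
milk: 1.5 pint × 9/5 × 2 cup/pint × 240 mL/cup = 1296.0 mL
chocolate chips: 1 tbsp × 9/5 = 1.8 tbsp
cocoa powder: 4 oz × 9/5 = 7.2 oz
cornstarch: 175 g × 9/5 = 315.0 g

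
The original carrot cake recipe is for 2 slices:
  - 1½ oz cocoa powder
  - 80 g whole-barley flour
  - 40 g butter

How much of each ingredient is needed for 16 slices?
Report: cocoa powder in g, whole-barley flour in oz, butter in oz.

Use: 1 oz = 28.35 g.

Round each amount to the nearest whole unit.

cocoa powder: 340 g; whole-barley flour: 23 oz; butter: 11 oz

Scaling factor: 16/2 = 8.
cocoa powder: 1.5 oz × 8 × 28.35 g/oz ≈ 340 g
whole-barley flour: 80 g × 8 ÷ 28.35 g/oz ≈ 23 oz
butter: 40 g × 8 ÷ 28.35 g/oz ≈ 11 oz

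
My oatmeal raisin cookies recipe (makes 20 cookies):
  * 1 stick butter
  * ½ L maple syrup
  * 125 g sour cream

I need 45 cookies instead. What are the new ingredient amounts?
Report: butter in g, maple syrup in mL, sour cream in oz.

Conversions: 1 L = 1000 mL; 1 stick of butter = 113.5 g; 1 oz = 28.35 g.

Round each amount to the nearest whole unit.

butter: 255 g; maple syrup: 1125 mL; sour cream: 10 oz

Scaling factor: 45/20 = 9/4 = 2.25.
butter: 1 stick × 9/4 × 113.5 g/stick ≈ 255 g
maple syrup: 0.5 L × 9/4 × 1000 mL/L = 1125 mL
sour cream: 125 g × 9/4 ÷ 28.35 g/oz ≈ 10 oz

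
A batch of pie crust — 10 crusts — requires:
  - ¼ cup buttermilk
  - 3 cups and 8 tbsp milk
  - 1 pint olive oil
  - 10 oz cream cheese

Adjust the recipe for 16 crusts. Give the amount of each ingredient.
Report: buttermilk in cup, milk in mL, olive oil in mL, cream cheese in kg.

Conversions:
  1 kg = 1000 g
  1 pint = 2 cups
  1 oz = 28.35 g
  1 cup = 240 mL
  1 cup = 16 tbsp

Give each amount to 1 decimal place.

buttermilk: 0.4 cup; milk: 1344.0 mL; olive oil: 768.0 mL; cream cheese: 0.5 kg

Scaling factor: 16/10 = 8/5 = 1.6.
buttermilk: 0.25 cup × 8/5 = 0.4 cup
milk: (3 cup + 8 tbsp = 3.5 cup) × 8/5 × 240 mL/cup = 1344.0 mL
olive oil: 1 pint × 8/5 × 2 cup/pint × 240 mL/cup = 768.0 mL
cream cheese: 10 oz × 8/5 × 28.35 g/oz ÷ 1000 g/kg ≈ 0.5 kg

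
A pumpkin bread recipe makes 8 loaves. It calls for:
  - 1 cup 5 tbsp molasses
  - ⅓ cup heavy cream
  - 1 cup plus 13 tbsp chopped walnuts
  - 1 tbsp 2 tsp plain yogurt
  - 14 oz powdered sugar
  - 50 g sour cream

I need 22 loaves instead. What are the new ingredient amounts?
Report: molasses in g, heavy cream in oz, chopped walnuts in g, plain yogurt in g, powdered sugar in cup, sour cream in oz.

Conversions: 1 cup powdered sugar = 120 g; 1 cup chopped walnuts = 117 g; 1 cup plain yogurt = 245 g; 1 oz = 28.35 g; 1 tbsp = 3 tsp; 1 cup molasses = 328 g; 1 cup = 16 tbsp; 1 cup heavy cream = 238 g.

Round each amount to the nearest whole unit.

Scaling factor: 22/8 = 11/4 = 2.75.
molasses: (1 cup + 5 tbsp = 1.3125 cup) × 11/4 × 328 g/cup ≈ 1184 g
heavy cream: 1/3 cup × 11/4 × 238 g/cup ÷ 28.35 g/oz ≈ 8 oz
chopped walnuts: (1 cup + 13 tbsp = 1.8125 cup) × 11/4 × 117 g/cup ≈ 583 g
plain yogurt: (1 tbsp + 2 tsp = 5/3 tbsp) × 11/4 ÷ 16 tbsp/cup × 245 g/cup ≈ 70 g
powdered sugar: 14 oz × 11/4 × 28.35 g/oz ÷ 120 g/cup ≈ 9 cup
sour cream: 50 g × 11/4 ÷ 28.35 g/oz ≈ 5 oz

molasses: 1184 g; heavy cream: 8 oz; chopped walnuts: 583 g; plain yogurt: 70 g; powdered sugar: 9 cup; sour cream: 5 oz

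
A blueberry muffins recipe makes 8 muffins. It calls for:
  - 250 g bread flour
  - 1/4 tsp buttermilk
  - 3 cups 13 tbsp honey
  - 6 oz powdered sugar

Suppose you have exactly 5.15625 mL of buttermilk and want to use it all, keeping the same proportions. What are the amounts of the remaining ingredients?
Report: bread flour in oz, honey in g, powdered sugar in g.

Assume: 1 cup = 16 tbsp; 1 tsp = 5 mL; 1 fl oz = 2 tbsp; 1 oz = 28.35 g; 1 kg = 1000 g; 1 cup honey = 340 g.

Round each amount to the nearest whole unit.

The original recipe has 1.25 mL of buttermilk, so the scaling factor is 5.15625 ÷ 1.25 = 33/8 = 4.125.
bread flour: 250 g × 33/8 ÷ 28.35 g/oz ≈ 36 oz
honey: (3 cup + 13 tbsp = 3.8125 cup) × 33/8 × 340 g/cup ≈ 5347 g
powdered sugar: 6 oz × 33/8 × 28.35 g/oz ≈ 702 g

bread flour: 36 oz; honey: 5347 g; powdered sugar: 702 g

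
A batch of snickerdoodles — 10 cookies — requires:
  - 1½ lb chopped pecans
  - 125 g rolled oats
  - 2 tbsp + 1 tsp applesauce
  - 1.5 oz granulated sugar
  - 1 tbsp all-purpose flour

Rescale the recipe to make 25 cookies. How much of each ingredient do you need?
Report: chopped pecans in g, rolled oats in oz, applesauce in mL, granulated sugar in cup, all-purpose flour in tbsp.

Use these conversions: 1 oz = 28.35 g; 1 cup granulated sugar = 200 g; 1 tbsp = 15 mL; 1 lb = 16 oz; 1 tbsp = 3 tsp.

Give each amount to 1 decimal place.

Scaling factor: 25/10 = 5/2 = 2.5.
chopped pecans: 1.5 lb × 5/2 × 16 oz/lb × 28.35 g/oz = 1701.0 g
rolled oats: 125 g × 5/2 ÷ 28.35 g/oz ≈ 11.0 oz
applesauce: (2 tbsp + 1 tsp = 7/3 tbsp) × 5/2 × 15 mL/tbsp = 87.5 mL
granulated sugar: 1.5 oz × 5/2 × 28.35 g/oz ÷ 200 g/cup ≈ 0.5 cup
all-purpose flour: 1 tbsp × 5/2 = 2.5 tbsp

chopped pecans: 1701.0 g; rolled oats: 11.0 oz; applesauce: 87.5 mL; granulated sugar: 0.5 cup; all-purpose flour: 2.5 tbsp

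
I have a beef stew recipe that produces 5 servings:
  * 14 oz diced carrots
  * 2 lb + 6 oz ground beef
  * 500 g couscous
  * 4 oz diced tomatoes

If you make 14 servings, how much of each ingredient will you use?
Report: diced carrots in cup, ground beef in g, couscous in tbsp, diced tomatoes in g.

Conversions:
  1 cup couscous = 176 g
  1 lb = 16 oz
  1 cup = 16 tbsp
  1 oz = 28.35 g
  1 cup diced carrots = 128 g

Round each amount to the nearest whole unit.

Scaling factor: 14/5 = 2.8.
diced carrots: 14 oz × 14/5 × 28.35 g/oz ÷ 128 g/cup ≈ 9 cup
ground beef: (2 lb + 6 oz = 2.375 lb) × 14/5 × 16 oz/lb × 28.35 g/oz ≈ 3016 g
couscous: 500 g × 14/5 ÷ 176 g/cup × 16 tbsp/cup ≈ 127 tbsp
diced tomatoes: 4 oz × 14/5 × 28.35 g/oz ≈ 318 g

diced carrots: 9 cup; ground beef: 3016 g; couscous: 127 tbsp; diced tomatoes: 318 g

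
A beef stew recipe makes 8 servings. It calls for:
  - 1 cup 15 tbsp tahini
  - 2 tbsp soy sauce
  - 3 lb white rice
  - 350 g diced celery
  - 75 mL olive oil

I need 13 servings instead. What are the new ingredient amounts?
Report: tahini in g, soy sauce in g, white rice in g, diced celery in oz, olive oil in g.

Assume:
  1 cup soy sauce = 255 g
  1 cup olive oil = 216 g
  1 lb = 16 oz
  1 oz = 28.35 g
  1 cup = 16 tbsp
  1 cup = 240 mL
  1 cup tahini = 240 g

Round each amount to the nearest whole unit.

tahini: 756 g; soy sauce: 52 g; white rice: 2211 g; diced celery: 20 oz; olive oil: 110 g

Scaling factor: 13/8 = 1.625.
tahini: (1 cup + 15 tbsp = 1.9375 cup) × 13/8 × 240 g/cup ≈ 756 g
soy sauce: 2 tbsp × 13/8 ÷ 16 tbsp/cup × 255 g/cup ≈ 52 g
white rice: 3 lb × 13/8 × 16 oz/lb × 28.35 g/oz ≈ 2211 g
diced celery: 350 g × 13/8 ÷ 28.35 g/oz ≈ 20 oz
olive oil: 75 mL × 13/8 ÷ 240 mL/cup × 216 g/cup ≈ 110 g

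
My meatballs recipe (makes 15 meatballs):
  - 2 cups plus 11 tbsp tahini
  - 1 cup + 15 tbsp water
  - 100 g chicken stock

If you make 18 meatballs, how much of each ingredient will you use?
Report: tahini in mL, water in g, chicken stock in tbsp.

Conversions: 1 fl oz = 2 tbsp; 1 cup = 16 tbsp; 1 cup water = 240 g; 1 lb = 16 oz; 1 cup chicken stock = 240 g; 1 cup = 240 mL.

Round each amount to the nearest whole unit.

Scaling factor: 18/15 = 6/5 = 1.2.
tahini: (2 cup + 11 tbsp = 2.6875 cup) × 6/5 × 240 mL/cup = 774 mL
water: (1 cup + 15 tbsp = 1.9375 cup) × 6/5 × 240 g/cup = 558 g
chicken stock: 100 g × 6/5 ÷ 240 g/cup × 16 tbsp/cup = 8 tbsp

tahini: 774 mL; water: 558 g; chicken stock: 8 tbsp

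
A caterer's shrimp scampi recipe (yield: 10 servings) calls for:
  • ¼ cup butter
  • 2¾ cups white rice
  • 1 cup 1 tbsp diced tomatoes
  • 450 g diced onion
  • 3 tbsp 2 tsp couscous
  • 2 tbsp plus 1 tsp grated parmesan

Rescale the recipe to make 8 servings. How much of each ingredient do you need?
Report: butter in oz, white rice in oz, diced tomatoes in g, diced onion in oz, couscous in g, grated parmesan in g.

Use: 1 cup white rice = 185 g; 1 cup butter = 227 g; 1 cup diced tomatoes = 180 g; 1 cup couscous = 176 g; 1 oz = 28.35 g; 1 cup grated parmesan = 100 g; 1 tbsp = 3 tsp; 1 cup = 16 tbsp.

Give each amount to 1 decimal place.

butter: 1.6 oz; white rice: 14.4 oz; diced tomatoes: 153.0 g; diced onion: 12.7 oz; couscous: 32.3 g; grated parmesan: 11.7 g

Scaling factor: 8/10 = 4/5 = 0.8.
butter: 0.25 cup × 4/5 × 227 g/cup ÷ 28.35 g/oz ≈ 1.6 oz
white rice: 2.75 cup × 4/5 × 185 g/cup ÷ 28.35 g/oz ≈ 14.4 oz
diced tomatoes: (1 cup + 1 tbsp = 1.0625 cup) × 4/5 × 180 g/cup = 153.0 g
diced onion: 450 g × 4/5 ÷ 28.35 g/oz ≈ 12.7 oz
couscous: (3 tbsp + 2 tsp = 11/3 tbsp) × 4/5 ÷ 16 tbsp/cup × 176 g/cup ≈ 32.3 g
grated parmesan: (2 tbsp + 1 tsp = 7/3 tbsp) × 4/5 ÷ 16 tbsp/cup × 100 g/cup ≈ 11.7 g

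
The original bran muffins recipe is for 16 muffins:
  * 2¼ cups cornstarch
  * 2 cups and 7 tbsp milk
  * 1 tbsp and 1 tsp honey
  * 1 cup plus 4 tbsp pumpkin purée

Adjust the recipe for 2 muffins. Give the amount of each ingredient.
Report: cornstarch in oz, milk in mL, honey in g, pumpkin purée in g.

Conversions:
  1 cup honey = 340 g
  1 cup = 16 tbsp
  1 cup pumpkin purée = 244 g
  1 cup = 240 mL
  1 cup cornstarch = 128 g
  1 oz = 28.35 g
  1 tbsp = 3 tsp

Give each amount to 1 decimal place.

Scaling factor: 2/16 = 1/8 = 0.125.
cornstarch: 2.25 cup × 1/8 × 128 g/cup ÷ 28.35 g/oz ≈ 1.3 oz
milk: (2 cup + 7 tbsp = 2.4375 cup) × 1/8 × 240 mL/cup ≈ 73.1 mL
honey: (1 tbsp + 1 tsp = 4/3 tbsp) × 1/8 ÷ 16 tbsp/cup × 340 g/cup ≈ 3.5 g
pumpkin purée: (1 cup + 4 tbsp = 1.25 cup) × 1/8 × 244 g/cup ≈ 38.1 g

cornstarch: 1.3 oz; milk: 73.1 mL; honey: 3.5 g; pumpkin purée: 38.1 g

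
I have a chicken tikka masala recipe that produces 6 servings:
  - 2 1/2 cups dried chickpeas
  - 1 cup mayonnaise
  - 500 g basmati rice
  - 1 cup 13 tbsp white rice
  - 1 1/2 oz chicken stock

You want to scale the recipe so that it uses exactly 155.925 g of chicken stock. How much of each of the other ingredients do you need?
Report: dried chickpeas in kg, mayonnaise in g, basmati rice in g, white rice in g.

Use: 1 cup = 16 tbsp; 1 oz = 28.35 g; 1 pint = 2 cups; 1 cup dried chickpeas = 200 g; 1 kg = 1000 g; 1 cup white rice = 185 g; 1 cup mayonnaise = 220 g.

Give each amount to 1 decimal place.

dried chickpeas: 1.8 kg; mayonnaise: 806.7 g; basmati rice: 1833.3 g; white rice: 1229.5 g

The original recipe has 42.525 g of chicken stock, so the scaling factor is 155.925 ÷ 42.525 = 11/3.
dried chickpeas: 2.5 cup × 11/3 × 200 g/cup ÷ 1000 g/kg ≈ 1.8 kg
mayonnaise: 1 cup × 11/3 × 220 g/cup ≈ 806.7 g
basmati rice: 500 g × 11/3 ≈ 1833.3 g
white rice: (1 cup + 13 tbsp = 1.8125 cup) × 11/3 × 185 g/cup ≈ 1229.5 g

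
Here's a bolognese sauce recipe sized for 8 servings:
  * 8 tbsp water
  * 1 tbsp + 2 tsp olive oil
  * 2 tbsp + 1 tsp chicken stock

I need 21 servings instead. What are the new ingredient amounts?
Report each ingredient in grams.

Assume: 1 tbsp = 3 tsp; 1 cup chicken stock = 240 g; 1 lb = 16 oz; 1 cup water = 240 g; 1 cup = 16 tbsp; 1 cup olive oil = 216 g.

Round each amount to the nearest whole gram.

Scaling factor: 21/8 = 2.625.
water: 8 tbsp × 21/8 ÷ 16 tbsp/cup × 240 g/cup = 315 g
olive oil: (1 tbsp + 2 tsp = 5/3 tbsp) × 21/8 ÷ 16 tbsp/cup × 216 g/cup ≈ 59 g
chicken stock: (2 tbsp + 1 tsp = 7/3 tbsp) × 21/8 ÷ 16 tbsp/cup × 240 g/cup ≈ 92 g

water: 315 g; olive oil: 59 g; chicken stock: 92 g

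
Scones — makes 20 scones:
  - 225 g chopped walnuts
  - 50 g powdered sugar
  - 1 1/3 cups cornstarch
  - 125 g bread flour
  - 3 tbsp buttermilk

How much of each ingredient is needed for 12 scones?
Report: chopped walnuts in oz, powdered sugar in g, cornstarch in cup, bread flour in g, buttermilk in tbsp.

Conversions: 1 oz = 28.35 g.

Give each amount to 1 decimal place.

chopped walnuts: 4.8 oz; powdered sugar: 30.0 g; cornstarch: 0.8 cup; bread flour: 75.0 g; buttermilk: 1.8 tbsp

Scaling factor: 12/20 = 3/5 = 0.6.
chopped walnuts: 225 g × 3/5 ÷ 28.35 g/oz ≈ 4.8 oz
powdered sugar: 50 g × 3/5 = 30.0 g
cornstarch: 4/3 cup × 3/5 = 0.8 cup
bread flour: 125 g × 3/5 = 75.0 g
buttermilk: 3 tbsp × 3/5 = 1.8 tbsp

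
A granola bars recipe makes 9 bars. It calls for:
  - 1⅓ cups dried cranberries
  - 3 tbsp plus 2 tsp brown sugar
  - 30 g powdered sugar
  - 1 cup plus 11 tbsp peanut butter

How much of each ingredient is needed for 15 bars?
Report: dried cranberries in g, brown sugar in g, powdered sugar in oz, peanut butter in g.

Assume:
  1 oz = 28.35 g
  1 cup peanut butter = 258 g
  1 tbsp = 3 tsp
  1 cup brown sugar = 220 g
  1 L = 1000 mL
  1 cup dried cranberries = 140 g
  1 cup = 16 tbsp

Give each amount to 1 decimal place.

Scaling factor: 15/9 = 5/3.
dried cranberries: 4/3 cup × 5/3 × 140 g/cup ≈ 311.1 g
brown sugar: (3 tbsp + 2 tsp = 11/3 tbsp) × 5/3 ÷ 16 tbsp/cup × 220 g/cup ≈ 84.0 g
powdered sugar: 30 g × 5/3 ÷ 28.35 g/oz ≈ 1.8 oz
peanut butter: (1 cup + 11 tbsp = 1.6875 cup) × 5/3 × 258 g/cup ≈ 725.6 g

dried cranberries: 311.1 g; brown sugar: 84.0 g; powdered sugar: 1.8 oz; peanut butter: 725.6 g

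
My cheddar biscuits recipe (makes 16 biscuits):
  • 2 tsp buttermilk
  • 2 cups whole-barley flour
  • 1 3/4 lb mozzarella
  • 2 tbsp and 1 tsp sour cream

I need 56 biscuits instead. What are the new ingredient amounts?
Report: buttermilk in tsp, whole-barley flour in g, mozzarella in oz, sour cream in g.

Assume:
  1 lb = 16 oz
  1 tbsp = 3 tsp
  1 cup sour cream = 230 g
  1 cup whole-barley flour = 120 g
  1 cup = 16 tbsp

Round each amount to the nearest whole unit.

buttermilk: 7 tsp; whole-barley flour: 840 g; mozzarella: 98 oz; sour cream: 117 g

Scaling factor: 56/16 = 7/2 = 3.5.
buttermilk: 2 tsp × 7/2 = 7 tsp
whole-barley flour: 2 cup × 7/2 × 120 g/cup = 840 g
mozzarella: 1.75 lb × 7/2 × 16 oz/lb = 98 oz
sour cream: (2 tbsp + 1 tsp = 7/3 tbsp) × 7/2 ÷ 16 tbsp/cup × 230 g/cup ≈ 117 g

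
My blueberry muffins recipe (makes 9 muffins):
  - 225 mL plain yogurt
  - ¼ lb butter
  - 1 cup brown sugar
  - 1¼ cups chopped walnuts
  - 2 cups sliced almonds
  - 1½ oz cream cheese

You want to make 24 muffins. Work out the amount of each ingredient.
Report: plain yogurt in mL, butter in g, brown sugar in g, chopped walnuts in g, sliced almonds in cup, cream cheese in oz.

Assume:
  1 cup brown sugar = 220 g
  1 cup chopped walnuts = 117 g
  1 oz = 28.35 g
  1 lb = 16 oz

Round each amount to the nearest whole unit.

plain yogurt: 600 mL; butter: 302 g; brown sugar: 587 g; chopped walnuts: 390 g; sliced almonds: 5 cup; cream cheese: 4 oz

Scaling factor: 24/9 = 8/3.
plain yogurt: 225 mL × 8/3 = 600 mL
butter: 0.25 lb × 8/3 × 16 oz/lb × 28.35 g/oz ≈ 302 g
brown sugar: 1 cup × 8/3 × 220 g/cup ≈ 587 g
chopped walnuts: 1.25 cup × 8/3 × 117 g/cup = 390 g
sliced almonds: 2 cup × 8/3 ≈ 5 cup
cream cheese: 1.5 oz × 8/3 = 4 oz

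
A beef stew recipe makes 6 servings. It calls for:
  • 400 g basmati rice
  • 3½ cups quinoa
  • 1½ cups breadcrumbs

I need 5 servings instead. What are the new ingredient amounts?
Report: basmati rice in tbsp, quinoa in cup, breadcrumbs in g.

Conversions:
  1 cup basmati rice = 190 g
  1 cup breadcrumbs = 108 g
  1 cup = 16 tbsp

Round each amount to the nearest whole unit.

basmati rice: 28 tbsp; quinoa: 3 cup; breadcrumbs: 135 g

Scaling factor: 5/6.
basmati rice: 400 g × 5/6 ÷ 190 g/cup × 16 tbsp/cup ≈ 28 tbsp
quinoa: 3.5 cup × 5/6 ≈ 3 cup
breadcrumbs: 1.5 cup × 5/6 × 108 g/cup = 135 g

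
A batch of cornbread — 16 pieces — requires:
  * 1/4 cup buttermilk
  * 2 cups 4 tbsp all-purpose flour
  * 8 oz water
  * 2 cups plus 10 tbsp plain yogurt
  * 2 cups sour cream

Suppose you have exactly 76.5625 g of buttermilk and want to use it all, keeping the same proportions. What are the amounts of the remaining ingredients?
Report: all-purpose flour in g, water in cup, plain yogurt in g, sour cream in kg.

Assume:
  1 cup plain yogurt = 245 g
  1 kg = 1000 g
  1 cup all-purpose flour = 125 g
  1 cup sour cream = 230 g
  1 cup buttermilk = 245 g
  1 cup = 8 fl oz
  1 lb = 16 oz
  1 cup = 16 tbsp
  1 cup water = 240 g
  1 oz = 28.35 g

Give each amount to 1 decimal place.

The original recipe has 61.25 g of buttermilk, so the scaling factor is 76.5625 ÷ 61.25 = 5/4 = 1.25.
all-purpose flour: (2 cup + 4 tbsp = 2.25 cup) × 5/4 × 125 g/cup ≈ 351.6 g
water: 8 oz × 5/4 × 28.35 g/oz ÷ 240 g/cup ≈ 1.2 cup
plain yogurt: (2 cup + 10 tbsp = 2.625 cup) × 5/4 × 245 g/cup ≈ 803.9 g
sour cream: 2 cup × 5/4 × 230 g/cup ÷ 1000 g/kg ≈ 0.6 kg

all-purpose flour: 351.6 g; water: 1.2 cup; plain yogurt: 803.9 g; sour cream: 0.6 kg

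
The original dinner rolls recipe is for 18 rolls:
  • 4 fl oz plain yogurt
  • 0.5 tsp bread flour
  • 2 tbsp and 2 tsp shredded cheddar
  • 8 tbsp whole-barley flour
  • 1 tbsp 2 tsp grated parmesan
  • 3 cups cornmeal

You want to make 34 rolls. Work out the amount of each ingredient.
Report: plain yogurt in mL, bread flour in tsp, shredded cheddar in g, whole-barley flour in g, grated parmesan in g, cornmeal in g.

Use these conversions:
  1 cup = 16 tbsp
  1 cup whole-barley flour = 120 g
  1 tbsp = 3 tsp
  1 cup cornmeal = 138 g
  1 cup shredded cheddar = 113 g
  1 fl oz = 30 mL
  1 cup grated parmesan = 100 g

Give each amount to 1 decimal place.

Scaling factor: 34/18 = 17/9.
plain yogurt: 4 fl oz × 17/9 × 30 mL/fl oz ≈ 226.7 mL
bread flour: 0.5 tsp × 17/9 ≈ 0.9 tsp
shredded cheddar: (2 tbsp + 2 tsp = 8/3 tbsp) × 17/9 ÷ 16 tbsp/cup × 113 g/cup ≈ 35.6 g
whole-barley flour: 8 tbsp × 17/9 ÷ 16 tbsp/cup × 120 g/cup ≈ 113.3 g
grated parmesan: (1 tbsp + 2 tsp = 5/3 tbsp) × 17/9 ÷ 16 tbsp/cup × 100 g/cup ≈ 19.7 g
cornmeal: 3 cup × 17/9 × 138 g/cup = 782.0 g

plain yogurt: 226.7 mL; bread flour: 0.9 tsp; shredded cheddar: 35.6 g; whole-barley flour: 113.3 g; grated parmesan: 19.7 g; cornmeal: 782.0 g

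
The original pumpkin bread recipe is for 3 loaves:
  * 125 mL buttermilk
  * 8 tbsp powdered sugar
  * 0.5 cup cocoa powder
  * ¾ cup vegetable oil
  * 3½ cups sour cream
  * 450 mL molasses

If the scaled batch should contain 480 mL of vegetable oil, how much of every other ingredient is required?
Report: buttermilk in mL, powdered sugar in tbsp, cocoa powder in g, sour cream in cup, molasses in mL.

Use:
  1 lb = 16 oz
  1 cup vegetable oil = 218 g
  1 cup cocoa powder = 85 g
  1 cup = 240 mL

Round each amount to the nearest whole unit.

buttermilk: 333 mL; powdered sugar: 21 tbsp; cocoa powder: 113 g; sour cream: 9 cup; molasses: 1200 mL

The original recipe has 180 mL of vegetable oil, so the scaling factor is 480 ÷ 180 = 8/3.
buttermilk: 125 mL × 8/3 ≈ 333 mL
powdered sugar: 8 tbsp × 8/3 ≈ 21 tbsp
cocoa powder: 0.5 cup × 8/3 × 85 g/cup ≈ 113 g
sour cream: 3.5 cup × 8/3 ≈ 9 cup
molasses: 450 mL × 8/3 = 1200 mL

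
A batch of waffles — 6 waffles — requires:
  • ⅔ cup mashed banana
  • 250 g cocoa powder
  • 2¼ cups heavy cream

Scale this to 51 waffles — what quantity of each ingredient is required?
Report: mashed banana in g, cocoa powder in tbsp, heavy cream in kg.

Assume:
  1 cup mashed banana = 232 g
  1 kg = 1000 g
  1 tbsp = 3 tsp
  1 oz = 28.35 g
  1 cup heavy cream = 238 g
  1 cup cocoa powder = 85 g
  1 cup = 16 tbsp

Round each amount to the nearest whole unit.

Scaling factor: 51/6 = 17/2 = 8.5.
mashed banana: 2/3 cup × 17/2 × 232 g/cup ≈ 1315 g
cocoa powder: 250 g × 17/2 ÷ 85 g/cup × 16 tbsp/cup = 400 tbsp
heavy cream: 2.25 cup × 17/2 × 238 g/cup ÷ 1000 g/kg ≈ 5 kg

mashed banana: 1315 g; cocoa powder: 400 tbsp; heavy cream: 5 kg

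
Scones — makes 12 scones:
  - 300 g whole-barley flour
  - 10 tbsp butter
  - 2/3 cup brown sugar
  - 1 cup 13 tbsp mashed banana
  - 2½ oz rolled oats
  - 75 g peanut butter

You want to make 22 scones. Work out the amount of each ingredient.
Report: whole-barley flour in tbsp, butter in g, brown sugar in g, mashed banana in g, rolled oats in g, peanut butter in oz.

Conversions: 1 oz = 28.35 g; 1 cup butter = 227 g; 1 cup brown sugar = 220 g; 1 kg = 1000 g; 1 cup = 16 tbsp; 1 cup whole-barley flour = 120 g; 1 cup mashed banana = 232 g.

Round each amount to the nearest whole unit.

Scaling factor: 22/12 = 11/6.
whole-barley flour: 300 g × 11/6 ÷ 120 g/cup × 16 tbsp/cup ≈ 73 tbsp
butter: 10 tbsp × 11/6 ÷ 16 tbsp/cup × 227 g/cup ≈ 260 g
brown sugar: 2/3 cup × 11/6 × 220 g/cup ≈ 269 g
mashed banana: (1 cup + 13 tbsp = 1.8125 cup) × 11/6 × 232 g/cup ≈ 771 g
rolled oats: 2.5 oz × 11/6 × 28.35 g/oz ≈ 130 g
peanut butter: 75 g × 11/6 ÷ 28.35 g/oz ≈ 5 oz

whole-barley flour: 73 tbsp; butter: 260 g; brown sugar: 269 g; mashed banana: 771 g; rolled oats: 130 g; peanut butter: 5 oz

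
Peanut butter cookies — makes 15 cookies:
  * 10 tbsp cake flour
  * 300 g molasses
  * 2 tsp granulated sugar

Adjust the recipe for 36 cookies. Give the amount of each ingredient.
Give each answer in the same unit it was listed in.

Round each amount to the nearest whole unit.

Scaling factor: 36/15 = 12/5 = 2.4.
cake flour: 10 tbsp × 12/5 = 24 tbsp
molasses: 300 g × 12/5 = 720 g
granulated sugar: 2 tsp × 12/5 ≈ 5 tsp

cake flour: 24 tbsp; molasses: 720 g; granulated sugar: 5 tsp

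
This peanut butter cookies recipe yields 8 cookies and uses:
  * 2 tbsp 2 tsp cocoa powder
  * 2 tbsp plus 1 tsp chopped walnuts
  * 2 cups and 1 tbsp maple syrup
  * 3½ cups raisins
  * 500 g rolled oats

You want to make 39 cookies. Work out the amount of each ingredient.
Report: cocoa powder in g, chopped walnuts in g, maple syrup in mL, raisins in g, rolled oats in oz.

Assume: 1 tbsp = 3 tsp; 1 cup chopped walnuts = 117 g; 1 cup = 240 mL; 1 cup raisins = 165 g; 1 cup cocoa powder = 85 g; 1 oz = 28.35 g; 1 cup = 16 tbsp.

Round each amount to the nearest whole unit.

Scaling factor: 39/8 = 4.875.
cocoa powder: (2 tbsp + 2 tsp = 8/3 tbsp) × 39/8 ÷ 16 tbsp/cup × 85 g/cup ≈ 69 g
chopped walnuts: (2 tbsp + 1 tsp = 7/3 tbsp) × 39/8 ÷ 16 tbsp/cup × 117 g/cup ≈ 83 g
maple syrup: (2 cup + 1 tbsp = 2.0625 cup) × 39/8 × 240 mL/cup ≈ 2413 mL
raisins: 3.5 cup × 39/8 × 165 g/cup ≈ 2815 g
rolled oats: 500 g × 39/8 ÷ 28.35 g/oz ≈ 86 oz

cocoa powder: 69 g; chopped walnuts: 83 g; maple syrup: 2413 mL; raisins: 2815 g; rolled oats: 86 oz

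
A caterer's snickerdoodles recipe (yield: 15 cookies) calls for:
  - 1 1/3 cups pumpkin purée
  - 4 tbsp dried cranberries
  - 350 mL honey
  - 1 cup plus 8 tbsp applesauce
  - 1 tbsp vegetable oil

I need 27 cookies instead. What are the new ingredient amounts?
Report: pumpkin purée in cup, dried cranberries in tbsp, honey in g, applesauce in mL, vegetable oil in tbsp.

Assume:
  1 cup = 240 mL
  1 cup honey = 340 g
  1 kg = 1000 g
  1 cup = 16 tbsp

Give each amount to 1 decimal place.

Scaling factor: 27/15 = 9/5 = 1.8.
pumpkin purée: 4/3 cup × 9/5 = 2.4 cup
dried cranberries: 4 tbsp × 9/5 = 7.2 tbsp
honey: 350 mL × 9/5 ÷ 240 mL/cup × 340 g/cup = 892.5 g
applesauce: (1 cup + 8 tbsp = 1.5 cup) × 9/5 × 240 mL/cup = 648.0 mL
vegetable oil: 1 tbsp × 9/5 = 1.8 tbsp

pumpkin purée: 2.4 cup; dried cranberries: 7.2 tbsp; honey: 892.5 g; applesauce: 648.0 mL; vegetable oil: 1.8 tbsp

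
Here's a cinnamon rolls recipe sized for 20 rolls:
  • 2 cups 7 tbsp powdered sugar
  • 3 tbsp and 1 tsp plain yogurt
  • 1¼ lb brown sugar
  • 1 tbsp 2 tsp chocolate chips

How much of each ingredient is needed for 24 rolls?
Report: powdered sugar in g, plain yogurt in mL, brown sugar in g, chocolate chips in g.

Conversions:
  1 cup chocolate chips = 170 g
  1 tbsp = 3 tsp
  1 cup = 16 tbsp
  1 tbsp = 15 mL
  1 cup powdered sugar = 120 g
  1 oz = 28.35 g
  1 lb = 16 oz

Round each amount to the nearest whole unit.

Scaling factor: 24/20 = 6/5 = 1.2.
powdered sugar: (2 cup + 7 tbsp = 2.4375 cup) × 6/5 × 120 g/cup = 351 g
plain yogurt: (3 tbsp + 1 tsp = 10/3 tbsp) × 6/5 × 15 mL/tbsp = 60 mL
brown sugar: 1.25 lb × 6/5 × 16 oz/lb × 28.35 g/oz ≈ 680 g
chocolate chips: (1 tbsp + 2 tsp = 5/3 tbsp) × 6/5 ÷ 16 tbsp/cup × 170 g/cup ≈ 21 g

powdered sugar: 351 g; plain yogurt: 60 mL; brown sugar: 680 g; chocolate chips: 21 g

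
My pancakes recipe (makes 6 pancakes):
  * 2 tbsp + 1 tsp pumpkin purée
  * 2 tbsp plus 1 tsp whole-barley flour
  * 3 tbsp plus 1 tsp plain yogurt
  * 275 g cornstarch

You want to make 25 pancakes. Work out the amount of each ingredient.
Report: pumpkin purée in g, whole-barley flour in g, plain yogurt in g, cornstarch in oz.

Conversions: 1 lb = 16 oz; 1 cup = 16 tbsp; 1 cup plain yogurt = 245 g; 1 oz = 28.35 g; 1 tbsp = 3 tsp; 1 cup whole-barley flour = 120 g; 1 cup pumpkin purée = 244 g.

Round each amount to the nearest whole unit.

pumpkin purée: 148 g; whole-barley flour: 73 g; plain yogurt: 213 g; cornstarch: 40 oz

Scaling factor: 25/6.
pumpkin purée: (2 tbsp + 1 tsp = 7/3 tbsp) × 25/6 ÷ 16 tbsp/cup × 244 g/cup ≈ 148 g
whole-barley flour: (2 tbsp + 1 tsp = 7/3 tbsp) × 25/6 ÷ 16 tbsp/cup × 120 g/cup ≈ 73 g
plain yogurt: (3 tbsp + 1 tsp = 10/3 tbsp) × 25/6 ÷ 16 tbsp/cup × 245 g/cup ≈ 213 g
cornstarch: 275 g × 25/6 ÷ 28.35 g/oz ≈ 40 oz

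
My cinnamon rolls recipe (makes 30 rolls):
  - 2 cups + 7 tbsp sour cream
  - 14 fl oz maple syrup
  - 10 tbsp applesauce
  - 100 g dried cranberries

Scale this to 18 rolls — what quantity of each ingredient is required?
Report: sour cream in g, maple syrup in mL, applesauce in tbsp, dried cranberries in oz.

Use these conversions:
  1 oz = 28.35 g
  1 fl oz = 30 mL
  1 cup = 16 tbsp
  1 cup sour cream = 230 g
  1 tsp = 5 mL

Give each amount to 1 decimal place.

Scaling factor: 18/30 = 3/5 = 0.6.
sour cream: (2 cup + 7 tbsp = 2.4375 cup) × 3/5 × 230 g/cup ≈ 336.4 g
maple syrup: 14 fl oz × 3/5 × 30 mL/fl oz = 252.0 mL
applesauce: 10 tbsp × 3/5 = 6.0 tbsp
dried cranberries: 100 g × 3/5 ÷ 28.35 g/oz ≈ 2.1 oz

sour cream: 336.4 g; maple syrup: 252.0 mL; applesauce: 6.0 tbsp; dried cranberries: 2.1 oz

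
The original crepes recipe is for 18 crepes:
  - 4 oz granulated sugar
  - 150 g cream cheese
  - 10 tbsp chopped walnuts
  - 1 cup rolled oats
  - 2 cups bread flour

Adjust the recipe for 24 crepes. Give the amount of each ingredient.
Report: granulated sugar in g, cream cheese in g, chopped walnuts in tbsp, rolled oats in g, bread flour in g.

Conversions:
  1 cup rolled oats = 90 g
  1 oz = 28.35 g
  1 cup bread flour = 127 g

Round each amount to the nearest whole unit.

Scaling factor: 24/18 = 4/3.
granulated sugar: 4 oz × 4/3 × 28.35 g/oz ≈ 151 g
cream cheese: 150 g × 4/3 = 200 g
chopped walnuts: 10 tbsp × 4/3 ≈ 13 tbsp
rolled oats: 1 cup × 4/3 × 90 g/cup = 120 g
bread flour: 2 cup × 4/3 × 127 g/cup ≈ 339 g

granulated sugar: 151 g; cream cheese: 200 g; chopped walnuts: 13 tbsp; rolled oats: 120 g; bread flour: 339 g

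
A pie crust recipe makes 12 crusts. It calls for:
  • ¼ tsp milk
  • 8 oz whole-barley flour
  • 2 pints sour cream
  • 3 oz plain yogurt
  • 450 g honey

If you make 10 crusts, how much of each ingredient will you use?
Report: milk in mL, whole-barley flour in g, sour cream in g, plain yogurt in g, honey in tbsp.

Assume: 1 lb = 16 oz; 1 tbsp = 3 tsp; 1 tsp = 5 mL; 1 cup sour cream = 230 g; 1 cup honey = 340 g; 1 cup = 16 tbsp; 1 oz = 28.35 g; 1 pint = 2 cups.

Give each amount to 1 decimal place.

Scaling factor: 10/12 = 5/6.
milk: 0.25 tsp × 5/6 × 5 mL/tsp ≈ 1.0 mL
whole-barley flour: 8 oz × 5/6 × 28.35 g/oz = 189.0 g
sour cream: 2 pint × 5/6 × 2 cup/pint × 230 g/cup ≈ 766.7 g
plain yogurt: 3 oz × 5/6 × 28.35 g/oz ≈ 70.9 g
honey: 450 g × 5/6 ÷ 340 g/cup × 16 tbsp/cup ≈ 17.6 tbsp

milk: 1.0 mL; whole-barley flour: 189.0 g; sour cream: 766.7 g; plain yogurt: 70.9 g; honey: 17.6 tbsp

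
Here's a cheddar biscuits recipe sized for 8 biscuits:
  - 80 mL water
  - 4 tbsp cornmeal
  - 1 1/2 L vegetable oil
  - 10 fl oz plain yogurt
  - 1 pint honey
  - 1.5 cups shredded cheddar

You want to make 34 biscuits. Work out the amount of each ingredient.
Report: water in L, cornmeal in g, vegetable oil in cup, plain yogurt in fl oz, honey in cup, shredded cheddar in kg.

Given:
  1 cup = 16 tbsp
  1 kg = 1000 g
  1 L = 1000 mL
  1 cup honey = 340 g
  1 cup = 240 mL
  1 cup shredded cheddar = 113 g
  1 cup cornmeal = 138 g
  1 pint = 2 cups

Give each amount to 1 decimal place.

Scaling factor: 34/8 = 17/4 = 4.25.
water: 80 mL × 17/4 ÷ 1000 mL/L ≈ 0.3 L
cornmeal: 4 tbsp × 17/4 ÷ 16 tbsp/cup × 138 g/cup ≈ 146.6 g
vegetable oil: 1.5 L × 17/4 × 1000 mL/L ÷ 240 mL/cup ≈ 26.6 cup
plain yogurt: 10 fl oz × 17/4 = 42.5 fl oz
honey: 1 pint × 17/4 × 2 cup/pint = 8.5 cup
shredded cheddar: 1.5 cup × 17/4 × 113 g/cup ÷ 1000 g/kg ≈ 0.7 kg

water: 0.3 L; cornmeal: 146.6 g; vegetable oil: 26.6 cup; plain yogurt: 42.5 fl oz; honey: 8.5 cup; shredded cheddar: 0.7 kg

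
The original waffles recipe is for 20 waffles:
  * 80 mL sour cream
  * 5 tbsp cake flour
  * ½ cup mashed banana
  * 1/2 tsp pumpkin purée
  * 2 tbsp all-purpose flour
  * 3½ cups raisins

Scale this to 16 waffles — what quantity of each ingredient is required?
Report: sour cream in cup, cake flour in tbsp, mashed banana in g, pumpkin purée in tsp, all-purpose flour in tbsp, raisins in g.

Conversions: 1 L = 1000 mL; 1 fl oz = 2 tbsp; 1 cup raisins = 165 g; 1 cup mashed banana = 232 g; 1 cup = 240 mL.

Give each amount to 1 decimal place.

sour cream: 0.3 cup; cake flour: 4.0 tbsp; mashed banana: 92.8 g; pumpkin purée: 0.4 tsp; all-purpose flour: 1.6 tbsp; raisins: 462.0 g

Scaling factor: 16/20 = 4/5 = 0.8.
sour cream: 80 mL × 4/5 ÷ 240 mL/cup ≈ 0.3 cup
cake flour: 5 tbsp × 4/5 = 4.0 tbsp
mashed banana: 0.5 cup × 4/5 × 232 g/cup = 92.8 g
pumpkin purée: 0.5 tsp × 4/5 = 0.4 tsp
all-purpose flour: 2 tbsp × 4/5 = 1.6 tbsp
raisins: 3.5 cup × 4/5 × 165 g/cup = 462.0 g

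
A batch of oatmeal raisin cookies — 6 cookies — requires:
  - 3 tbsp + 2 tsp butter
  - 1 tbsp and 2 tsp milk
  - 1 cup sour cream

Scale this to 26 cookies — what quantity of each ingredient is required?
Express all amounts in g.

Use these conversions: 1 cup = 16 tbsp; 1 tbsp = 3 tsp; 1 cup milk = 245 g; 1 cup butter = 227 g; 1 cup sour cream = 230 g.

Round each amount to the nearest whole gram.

butter: 225 g; milk: 111 g; sour cream: 997 g

Scaling factor: 26/6 = 13/3.
butter: (3 tbsp + 2 tsp = 11/3 tbsp) × 13/3 ÷ 16 tbsp/cup × 227 g/cup ≈ 225 g
milk: (1 tbsp + 2 tsp = 5/3 tbsp) × 13/3 ÷ 16 tbsp/cup × 245 g/cup ≈ 111 g
sour cream: 1 cup × 13/3 × 230 g/cup ≈ 997 g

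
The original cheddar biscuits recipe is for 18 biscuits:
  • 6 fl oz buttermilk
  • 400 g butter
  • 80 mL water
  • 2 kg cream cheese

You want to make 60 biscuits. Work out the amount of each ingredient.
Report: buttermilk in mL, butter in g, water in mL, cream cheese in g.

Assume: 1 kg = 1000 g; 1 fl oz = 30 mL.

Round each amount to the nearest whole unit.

buttermilk: 600 mL; butter: 1333 g; water: 267 mL; cream cheese: 6667 g

Scaling factor: 60/18 = 10/3.
buttermilk: 6 fl oz × 10/3 × 30 mL/fl oz = 600 mL
butter: 400 g × 10/3 ≈ 1333 g
water: 80 mL × 10/3 ≈ 267 mL
cream cheese: 2 kg × 10/3 × 1000 g/kg ≈ 6667 g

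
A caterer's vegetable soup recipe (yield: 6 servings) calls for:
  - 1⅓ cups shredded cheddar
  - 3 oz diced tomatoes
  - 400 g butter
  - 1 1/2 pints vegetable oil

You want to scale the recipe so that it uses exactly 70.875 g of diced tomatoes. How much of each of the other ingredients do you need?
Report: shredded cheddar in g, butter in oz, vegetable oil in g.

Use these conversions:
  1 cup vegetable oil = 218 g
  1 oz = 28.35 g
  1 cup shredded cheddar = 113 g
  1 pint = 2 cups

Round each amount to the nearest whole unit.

shredded cheddar: 126 g; butter: 12 oz; vegetable oil: 545 g

The original recipe has 85.05 g of diced tomatoes, so the scaling factor is 70.875 ÷ 85.05 = 5/6.
shredded cheddar: 4/3 cup × 5/6 × 113 g/cup ≈ 126 g
butter: 400 g × 5/6 ÷ 28.35 g/oz ≈ 12 oz
vegetable oil: 1.5 pint × 5/6 × 2 cup/pint × 218 g/cup = 545 g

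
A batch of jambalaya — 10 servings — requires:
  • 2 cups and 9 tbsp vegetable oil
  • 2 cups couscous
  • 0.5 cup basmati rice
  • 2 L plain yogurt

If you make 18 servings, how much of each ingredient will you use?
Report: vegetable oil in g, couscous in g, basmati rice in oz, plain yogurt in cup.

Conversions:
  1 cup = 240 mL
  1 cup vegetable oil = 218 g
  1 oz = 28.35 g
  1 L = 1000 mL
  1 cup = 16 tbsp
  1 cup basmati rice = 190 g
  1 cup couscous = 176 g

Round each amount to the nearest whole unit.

Scaling factor: 18/10 = 9/5 = 1.8.
vegetable oil: (2 cup + 9 tbsp = 2.5625 cup) × 9/5 × 218 g/cup ≈ 1006 g
couscous: 2 cup × 9/5 × 176 g/cup ≈ 634 g
basmati rice: 0.5 cup × 9/5 × 190 g/cup ÷ 28.35 g/oz ≈ 6 oz
plain yogurt: 2 L × 9/5 × 1000 mL/L ÷ 240 mL/cup = 15 cup

vegetable oil: 1006 g; couscous: 634 g; basmati rice: 6 oz; plain yogurt: 15 cup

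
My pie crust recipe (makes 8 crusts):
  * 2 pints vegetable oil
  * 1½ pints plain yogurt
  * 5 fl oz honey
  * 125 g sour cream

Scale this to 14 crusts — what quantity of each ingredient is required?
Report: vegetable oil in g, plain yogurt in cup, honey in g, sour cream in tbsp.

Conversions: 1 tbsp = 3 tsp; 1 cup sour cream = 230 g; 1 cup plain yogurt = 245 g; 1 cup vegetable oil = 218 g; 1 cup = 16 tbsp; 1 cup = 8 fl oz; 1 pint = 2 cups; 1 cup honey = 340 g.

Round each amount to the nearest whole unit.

vegetable oil: 1526 g; plain yogurt: 5 cup; honey: 372 g; sour cream: 15 tbsp

Scaling factor: 14/8 = 7/4 = 1.75.
vegetable oil: 2 pint × 7/4 × 2 cup/pint × 218 g/cup = 1526 g
plain yogurt: 1.5 pint × 7/4 × 2 cup/pint ≈ 5 cup
honey: 5 fl oz × 7/4 ÷ 8 fl oz/cup × 340 g/cup ≈ 372 g
sour cream: 125 g × 7/4 ÷ 230 g/cup × 16 tbsp/cup ≈ 15 tbsp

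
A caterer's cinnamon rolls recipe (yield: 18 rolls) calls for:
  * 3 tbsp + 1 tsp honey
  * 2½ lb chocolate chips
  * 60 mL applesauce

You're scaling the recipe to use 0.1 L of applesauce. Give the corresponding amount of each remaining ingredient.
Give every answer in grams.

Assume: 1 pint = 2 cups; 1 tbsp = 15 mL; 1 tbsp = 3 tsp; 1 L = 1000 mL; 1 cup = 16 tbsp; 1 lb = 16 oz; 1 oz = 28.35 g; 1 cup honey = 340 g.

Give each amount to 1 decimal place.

honey: 118.1 g; chocolate chips: 1890.0 g

The original recipe has 0.06 L of applesauce, so the scaling factor is 0.1 ÷ 0.06 = 5/3.
honey: (3 tbsp + 1 tsp = 10/3 tbsp) × 5/3 ÷ 16 tbsp/cup × 340 g/cup ≈ 118.1 g
chocolate chips: 2.5 lb × 5/3 × 16 oz/lb × 28.35 g/oz = 1890.0 g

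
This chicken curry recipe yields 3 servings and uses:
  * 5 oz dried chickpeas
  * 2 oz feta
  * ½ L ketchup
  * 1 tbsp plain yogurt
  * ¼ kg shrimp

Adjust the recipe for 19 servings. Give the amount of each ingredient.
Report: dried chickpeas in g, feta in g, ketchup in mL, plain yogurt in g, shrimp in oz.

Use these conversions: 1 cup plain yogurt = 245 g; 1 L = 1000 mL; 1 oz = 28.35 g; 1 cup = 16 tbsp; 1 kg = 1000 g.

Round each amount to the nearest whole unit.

dried chickpeas: 898 g; feta: 359 g; ketchup: 3167 mL; plain yogurt: 97 g; shrimp: 56 oz

Scaling factor: 19/3.
dried chickpeas: 5 oz × 19/3 × 28.35 g/oz ≈ 898 g
feta: 2 oz × 19/3 × 28.35 g/oz ≈ 359 g
ketchup: 0.5 L × 19/3 × 1000 mL/L ≈ 3167 mL
plain yogurt: 1 tbsp × 19/3 ÷ 16 tbsp/cup × 245 g/cup ≈ 97 g
shrimp: 0.25 kg × 19/3 × 1000 g/kg ÷ 28.35 g/oz ≈ 56 oz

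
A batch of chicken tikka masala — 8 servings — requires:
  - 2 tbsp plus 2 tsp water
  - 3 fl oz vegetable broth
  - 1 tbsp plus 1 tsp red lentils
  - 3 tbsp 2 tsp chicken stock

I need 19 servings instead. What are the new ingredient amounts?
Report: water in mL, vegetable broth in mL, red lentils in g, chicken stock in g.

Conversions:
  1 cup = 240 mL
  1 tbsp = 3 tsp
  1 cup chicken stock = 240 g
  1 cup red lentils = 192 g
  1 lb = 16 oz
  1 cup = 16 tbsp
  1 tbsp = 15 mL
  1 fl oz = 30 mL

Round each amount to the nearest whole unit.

Scaling factor: 19/8 = 2.375.
water: (2 tbsp + 2 tsp = 8/3 tbsp) × 19/8 × 15 mL/tbsp = 95 mL
vegetable broth: 3 fl oz × 19/8 × 30 mL/fl oz ≈ 214 mL
red lentils: (1 tbsp + 1 tsp = 4/3 tbsp) × 19/8 ÷ 16 tbsp/cup × 192 g/cup = 38 g
chicken stock: (3 tbsp + 2 tsp = 11/3 tbsp) × 19/8 ÷ 16 tbsp/cup × 240 g/cup ≈ 131 g

water: 95 mL; vegetable broth: 214 mL; red lentils: 38 g; chicken stock: 131 g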